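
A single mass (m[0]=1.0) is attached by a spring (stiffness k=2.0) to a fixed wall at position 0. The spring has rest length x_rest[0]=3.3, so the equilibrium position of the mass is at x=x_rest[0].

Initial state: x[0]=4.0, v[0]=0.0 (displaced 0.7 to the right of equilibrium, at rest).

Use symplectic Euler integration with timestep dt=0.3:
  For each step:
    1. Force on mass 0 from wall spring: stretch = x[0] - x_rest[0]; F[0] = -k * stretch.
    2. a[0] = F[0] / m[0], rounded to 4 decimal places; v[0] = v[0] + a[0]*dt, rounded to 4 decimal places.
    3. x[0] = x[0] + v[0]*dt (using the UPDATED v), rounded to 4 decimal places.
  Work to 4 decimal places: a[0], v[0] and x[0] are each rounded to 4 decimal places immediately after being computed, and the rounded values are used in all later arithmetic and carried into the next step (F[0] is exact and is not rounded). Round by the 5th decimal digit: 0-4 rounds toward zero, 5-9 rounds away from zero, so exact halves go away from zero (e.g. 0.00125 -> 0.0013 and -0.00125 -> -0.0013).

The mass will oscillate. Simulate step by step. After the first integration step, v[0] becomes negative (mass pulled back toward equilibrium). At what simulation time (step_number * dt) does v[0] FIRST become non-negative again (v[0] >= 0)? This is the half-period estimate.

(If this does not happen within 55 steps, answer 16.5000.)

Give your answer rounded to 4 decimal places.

Answer: 2.4000

Derivation:
Step 0: x=[4.0000] v=[0.0000]
Step 1: x=[3.8740] v=[-0.4200]
Step 2: x=[3.6447] v=[-0.7644]
Step 3: x=[3.3533] v=[-0.9712]
Step 4: x=[3.0523] v=[-1.0032]
Step 5: x=[2.7959] v=[-0.8546]
Step 6: x=[2.6303] v=[-0.5521]
Step 7: x=[2.5852] v=[-0.1503]
Step 8: x=[2.6688] v=[0.2786]
First v>=0 after going negative at step 8, time=2.4000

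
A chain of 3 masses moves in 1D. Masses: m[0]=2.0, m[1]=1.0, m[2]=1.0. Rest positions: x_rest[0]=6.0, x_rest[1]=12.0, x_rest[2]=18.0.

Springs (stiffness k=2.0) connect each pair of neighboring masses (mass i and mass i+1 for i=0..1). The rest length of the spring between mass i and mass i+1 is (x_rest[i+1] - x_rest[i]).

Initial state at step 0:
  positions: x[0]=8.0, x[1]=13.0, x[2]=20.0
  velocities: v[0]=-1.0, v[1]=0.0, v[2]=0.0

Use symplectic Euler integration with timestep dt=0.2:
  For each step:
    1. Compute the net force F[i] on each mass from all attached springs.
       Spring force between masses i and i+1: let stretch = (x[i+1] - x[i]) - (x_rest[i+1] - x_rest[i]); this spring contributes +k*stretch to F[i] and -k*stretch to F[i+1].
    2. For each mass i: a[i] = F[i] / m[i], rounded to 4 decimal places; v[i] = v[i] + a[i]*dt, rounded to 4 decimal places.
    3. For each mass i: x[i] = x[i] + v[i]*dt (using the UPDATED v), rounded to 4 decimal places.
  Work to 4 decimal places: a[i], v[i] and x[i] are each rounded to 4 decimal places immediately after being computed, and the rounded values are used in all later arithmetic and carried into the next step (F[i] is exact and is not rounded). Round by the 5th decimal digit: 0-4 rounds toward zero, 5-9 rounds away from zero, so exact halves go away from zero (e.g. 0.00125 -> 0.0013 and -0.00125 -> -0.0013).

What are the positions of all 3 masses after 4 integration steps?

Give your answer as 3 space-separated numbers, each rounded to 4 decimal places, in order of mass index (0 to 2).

Step 0: x=[8.0000 13.0000 20.0000] v=[-1.0000 0.0000 0.0000]
Step 1: x=[7.7600 13.1600 19.9200] v=[-1.2000 0.8000 -0.4000]
Step 2: x=[7.4960 13.4288 19.7792] v=[-1.3200 1.3440 -0.7040]
Step 3: x=[7.2293 13.7310 19.6104] v=[-1.3334 1.5110 -0.8442]
Step 4: x=[6.9827 13.9834 19.4512] v=[-1.2331 1.2621 -0.7960]

Answer: 6.9827 13.9834 19.4512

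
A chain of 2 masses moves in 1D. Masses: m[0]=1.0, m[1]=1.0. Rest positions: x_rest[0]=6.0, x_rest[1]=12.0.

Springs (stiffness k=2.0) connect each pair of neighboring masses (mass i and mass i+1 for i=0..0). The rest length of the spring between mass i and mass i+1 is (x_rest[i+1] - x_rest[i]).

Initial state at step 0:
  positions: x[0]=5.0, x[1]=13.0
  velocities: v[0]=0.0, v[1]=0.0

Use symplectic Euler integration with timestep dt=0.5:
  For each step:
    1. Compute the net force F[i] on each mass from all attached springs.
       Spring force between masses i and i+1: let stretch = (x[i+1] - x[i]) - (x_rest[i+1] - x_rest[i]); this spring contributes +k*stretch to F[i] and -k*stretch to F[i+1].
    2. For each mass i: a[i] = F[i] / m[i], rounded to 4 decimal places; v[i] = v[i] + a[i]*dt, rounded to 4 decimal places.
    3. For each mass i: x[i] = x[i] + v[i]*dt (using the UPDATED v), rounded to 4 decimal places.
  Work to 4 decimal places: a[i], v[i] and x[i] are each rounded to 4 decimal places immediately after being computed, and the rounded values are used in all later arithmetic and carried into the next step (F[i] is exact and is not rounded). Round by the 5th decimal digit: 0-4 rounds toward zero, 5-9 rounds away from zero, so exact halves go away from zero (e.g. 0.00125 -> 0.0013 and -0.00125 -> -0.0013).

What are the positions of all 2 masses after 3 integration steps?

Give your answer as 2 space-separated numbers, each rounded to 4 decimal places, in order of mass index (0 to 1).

Answer: 7.0000 11.0000

Derivation:
Step 0: x=[5.0000 13.0000] v=[0.0000 0.0000]
Step 1: x=[6.0000 12.0000] v=[2.0000 -2.0000]
Step 2: x=[7.0000 11.0000] v=[2.0000 -2.0000]
Step 3: x=[7.0000 11.0000] v=[0.0000 0.0000]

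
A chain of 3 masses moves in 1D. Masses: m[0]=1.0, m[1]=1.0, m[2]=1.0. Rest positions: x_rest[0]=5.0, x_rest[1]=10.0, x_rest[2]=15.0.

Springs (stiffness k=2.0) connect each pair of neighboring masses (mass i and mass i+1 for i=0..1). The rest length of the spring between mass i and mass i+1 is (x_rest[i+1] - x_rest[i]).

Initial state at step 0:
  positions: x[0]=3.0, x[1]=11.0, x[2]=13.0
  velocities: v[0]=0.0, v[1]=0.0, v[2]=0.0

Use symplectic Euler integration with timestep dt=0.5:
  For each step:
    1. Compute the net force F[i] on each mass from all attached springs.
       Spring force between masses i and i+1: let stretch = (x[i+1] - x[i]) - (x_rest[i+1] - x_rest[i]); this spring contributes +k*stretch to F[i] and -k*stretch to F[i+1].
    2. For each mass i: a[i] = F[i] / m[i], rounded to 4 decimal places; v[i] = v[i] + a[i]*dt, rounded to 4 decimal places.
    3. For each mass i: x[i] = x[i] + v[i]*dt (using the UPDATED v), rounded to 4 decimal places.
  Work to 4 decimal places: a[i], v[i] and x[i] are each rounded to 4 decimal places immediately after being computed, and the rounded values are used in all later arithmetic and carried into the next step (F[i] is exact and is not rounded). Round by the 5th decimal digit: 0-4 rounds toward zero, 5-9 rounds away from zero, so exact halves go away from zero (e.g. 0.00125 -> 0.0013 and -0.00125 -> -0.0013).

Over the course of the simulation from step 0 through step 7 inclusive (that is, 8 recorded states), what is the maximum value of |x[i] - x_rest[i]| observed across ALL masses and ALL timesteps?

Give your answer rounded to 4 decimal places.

Step 0: x=[3.0000 11.0000 13.0000] v=[0.0000 0.0000 0.0000]
Step 1: x=[4.5000 8.0000 14.5000] v=[3.0000 -6.0000 3.0000]
Step 2: x=[5.2500 6.5000 15.2500] v=[1.5000 -3.0000 1.5000]
Step 3: x=[4.1250 8.7500 14.1250] v=[-2.2500 4.5000 -2.2500]
Step 4: x=[2.8125 11.3750 12.8125] v=[-2.6250 5.2500 -2.6250]
Step 5: x=[3.2813 10.4375 13.2813] v=[0.9375 -1.8750 0.9375]
Step 6: x=[4.8282 7.3438 14.8282] v=[3.0937 -6.1874 3.0937]
Step 7: x=[5.1329 6.7345 15.1329] v=[0.6093 -1.2186 0.6093]
Max displacement = 3.5000

Answer: 3.5000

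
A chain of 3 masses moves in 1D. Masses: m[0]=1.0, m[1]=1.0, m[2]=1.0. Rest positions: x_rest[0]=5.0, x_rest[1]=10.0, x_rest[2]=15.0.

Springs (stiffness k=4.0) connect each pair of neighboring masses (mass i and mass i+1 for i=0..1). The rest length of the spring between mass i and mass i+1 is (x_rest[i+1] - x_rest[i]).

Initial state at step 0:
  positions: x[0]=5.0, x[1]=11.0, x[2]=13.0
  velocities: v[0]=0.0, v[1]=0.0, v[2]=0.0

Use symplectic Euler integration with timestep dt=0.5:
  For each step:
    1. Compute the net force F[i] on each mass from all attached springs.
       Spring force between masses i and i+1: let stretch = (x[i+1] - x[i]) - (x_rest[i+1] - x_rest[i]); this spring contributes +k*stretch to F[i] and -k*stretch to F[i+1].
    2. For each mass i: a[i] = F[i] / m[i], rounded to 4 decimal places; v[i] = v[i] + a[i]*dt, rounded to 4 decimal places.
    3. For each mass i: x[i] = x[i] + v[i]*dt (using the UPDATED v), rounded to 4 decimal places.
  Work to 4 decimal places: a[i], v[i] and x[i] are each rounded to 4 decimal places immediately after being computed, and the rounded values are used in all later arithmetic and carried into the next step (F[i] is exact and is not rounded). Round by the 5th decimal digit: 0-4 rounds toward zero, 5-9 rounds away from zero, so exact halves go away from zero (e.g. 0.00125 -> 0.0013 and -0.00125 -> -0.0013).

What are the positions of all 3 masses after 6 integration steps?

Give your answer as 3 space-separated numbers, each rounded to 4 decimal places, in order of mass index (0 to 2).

Step 0: x=[5.0000 11.0000 13.0000] v=[0.0000 0.0000 0.0000]
Step 1: x=[6.0000 7.0000 16.0000] v=[2.0000 -8.0000 6.0000]
Step 2: x=[3.0000 11.0000 15.0000] v=[-6.0000 8.0000 -2.0000]
Step 3: x=[3.0000 11.0000 15.0000] v=[0.0000 0.0000 0.0000]
Step 4: x=[6.0000 7.0000 16.0000] v=[6.0000 -8.0000 2.0000]
Step 5: x=[5.0000 11.0000 13.0000] v=[-2.0000 8.0000 -6.0000]
Step 6: x=[5.0000 11.0000 13.0000] v=[0.0000 0.0000 0.0000]

Answer: 5.0000 11.0000 13.0000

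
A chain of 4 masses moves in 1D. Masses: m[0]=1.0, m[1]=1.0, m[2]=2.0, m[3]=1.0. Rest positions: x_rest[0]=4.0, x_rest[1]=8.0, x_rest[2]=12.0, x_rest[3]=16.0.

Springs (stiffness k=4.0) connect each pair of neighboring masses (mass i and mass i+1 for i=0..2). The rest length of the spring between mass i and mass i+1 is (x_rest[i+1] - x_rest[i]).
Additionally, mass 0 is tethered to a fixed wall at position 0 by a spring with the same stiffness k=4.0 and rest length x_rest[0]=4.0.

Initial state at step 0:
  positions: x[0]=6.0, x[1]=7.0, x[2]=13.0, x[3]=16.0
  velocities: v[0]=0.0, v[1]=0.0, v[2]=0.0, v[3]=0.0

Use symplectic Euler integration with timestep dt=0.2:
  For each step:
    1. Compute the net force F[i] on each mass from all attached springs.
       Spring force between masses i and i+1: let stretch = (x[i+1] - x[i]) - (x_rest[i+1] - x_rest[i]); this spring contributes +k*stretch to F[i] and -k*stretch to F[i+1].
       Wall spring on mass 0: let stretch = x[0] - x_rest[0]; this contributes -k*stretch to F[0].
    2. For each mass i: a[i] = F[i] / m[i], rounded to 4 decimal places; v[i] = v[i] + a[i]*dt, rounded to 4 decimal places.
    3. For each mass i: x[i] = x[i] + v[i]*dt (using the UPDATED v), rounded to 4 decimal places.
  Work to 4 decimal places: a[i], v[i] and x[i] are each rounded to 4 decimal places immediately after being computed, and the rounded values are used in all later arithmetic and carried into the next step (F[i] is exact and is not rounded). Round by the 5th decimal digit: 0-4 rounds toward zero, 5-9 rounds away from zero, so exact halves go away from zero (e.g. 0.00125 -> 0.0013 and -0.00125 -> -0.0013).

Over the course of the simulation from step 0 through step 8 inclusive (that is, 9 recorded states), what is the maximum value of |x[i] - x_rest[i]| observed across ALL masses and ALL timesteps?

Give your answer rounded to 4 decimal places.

Answer: 2.0608

Derivation:
Step 0: x=[6.0000 7.0000 13.0000 16.0000] v=[0.0000 0.0000 0.0000 0.0000]
Step 1: x=[5.2000 7.8000 12.7600 16.1600] v=[-4.0000 4.0000 -1.2000 0.8000]
Step 2: x=[3.9840 8.9776 12.3952 16.4160] v=[-6.0800 5.8880 -1.8240 1.2800]
Step 3: x=[2.9295 9.9030 12.0787 16.6687] v=[-5.2723 4.6272 -1.5827 1.2634]
Step 4: x=[2.5221 10.0608 11.9553 16.8270] v=[-2.0371 0.7890 -0.6170 0.7914]
Step 5: x=[2.9173 9.3155 12.0701 16.8458] v=[1.9762 -3.7264 0.5739 0.0940]
Step 6: x=[3.8695 7.9872 12.3466 16.7405] v=[4.7609 -6.6413 1.3823 -0.5266]
Step 7: x=[4.8614 6.6976 12.6258 16.5722] v=[4.9595 -6.4479 1.3961 -0.8417]
Step 8: x=[5.3693 6.0627 12.7465 16.4124] v=[2.5393 -3.1743 0.6034 -0.7988]
Max displacement = 2.0608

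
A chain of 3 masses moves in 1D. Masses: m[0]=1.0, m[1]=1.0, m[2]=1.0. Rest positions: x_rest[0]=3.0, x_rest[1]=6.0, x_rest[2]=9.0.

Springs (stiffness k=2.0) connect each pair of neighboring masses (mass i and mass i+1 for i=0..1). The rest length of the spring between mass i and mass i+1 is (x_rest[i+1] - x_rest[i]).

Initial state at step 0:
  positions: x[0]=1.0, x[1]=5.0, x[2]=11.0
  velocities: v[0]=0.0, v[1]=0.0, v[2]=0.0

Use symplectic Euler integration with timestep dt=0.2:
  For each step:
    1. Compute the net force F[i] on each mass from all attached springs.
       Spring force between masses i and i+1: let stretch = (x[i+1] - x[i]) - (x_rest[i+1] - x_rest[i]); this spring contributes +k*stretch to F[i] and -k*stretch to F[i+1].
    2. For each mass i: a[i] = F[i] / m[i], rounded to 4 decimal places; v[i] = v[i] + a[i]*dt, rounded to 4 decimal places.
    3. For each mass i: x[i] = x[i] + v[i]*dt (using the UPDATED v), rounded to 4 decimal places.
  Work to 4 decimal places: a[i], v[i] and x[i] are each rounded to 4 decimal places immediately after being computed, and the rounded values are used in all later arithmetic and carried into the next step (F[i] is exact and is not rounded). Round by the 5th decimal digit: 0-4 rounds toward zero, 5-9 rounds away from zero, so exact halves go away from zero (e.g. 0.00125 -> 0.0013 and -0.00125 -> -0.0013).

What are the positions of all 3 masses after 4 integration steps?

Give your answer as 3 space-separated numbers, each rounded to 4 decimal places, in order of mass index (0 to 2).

Answer: 1.8719 6.0863 9.0418

Derivation:
Step 0: x=[1.0000 5.0000 11.0000] v=[0.0000 0.0000 0.0000]
Step 1: x=[1.0800 5.1600 10.7600] v=[0.4000 0.8000 -1.2000]
Step 2: x=[1.2464 5.4416 10.3120] v=[0.8320 1.4080 -2.2400]
Step 3: x=[1.5084 5.7772 9.7144] v=[1.3101 1.6781 -2.9882]
Step 4: x=[1.8719 6.0863 9.0418] v=[1.8176 1.5455 -3.3631]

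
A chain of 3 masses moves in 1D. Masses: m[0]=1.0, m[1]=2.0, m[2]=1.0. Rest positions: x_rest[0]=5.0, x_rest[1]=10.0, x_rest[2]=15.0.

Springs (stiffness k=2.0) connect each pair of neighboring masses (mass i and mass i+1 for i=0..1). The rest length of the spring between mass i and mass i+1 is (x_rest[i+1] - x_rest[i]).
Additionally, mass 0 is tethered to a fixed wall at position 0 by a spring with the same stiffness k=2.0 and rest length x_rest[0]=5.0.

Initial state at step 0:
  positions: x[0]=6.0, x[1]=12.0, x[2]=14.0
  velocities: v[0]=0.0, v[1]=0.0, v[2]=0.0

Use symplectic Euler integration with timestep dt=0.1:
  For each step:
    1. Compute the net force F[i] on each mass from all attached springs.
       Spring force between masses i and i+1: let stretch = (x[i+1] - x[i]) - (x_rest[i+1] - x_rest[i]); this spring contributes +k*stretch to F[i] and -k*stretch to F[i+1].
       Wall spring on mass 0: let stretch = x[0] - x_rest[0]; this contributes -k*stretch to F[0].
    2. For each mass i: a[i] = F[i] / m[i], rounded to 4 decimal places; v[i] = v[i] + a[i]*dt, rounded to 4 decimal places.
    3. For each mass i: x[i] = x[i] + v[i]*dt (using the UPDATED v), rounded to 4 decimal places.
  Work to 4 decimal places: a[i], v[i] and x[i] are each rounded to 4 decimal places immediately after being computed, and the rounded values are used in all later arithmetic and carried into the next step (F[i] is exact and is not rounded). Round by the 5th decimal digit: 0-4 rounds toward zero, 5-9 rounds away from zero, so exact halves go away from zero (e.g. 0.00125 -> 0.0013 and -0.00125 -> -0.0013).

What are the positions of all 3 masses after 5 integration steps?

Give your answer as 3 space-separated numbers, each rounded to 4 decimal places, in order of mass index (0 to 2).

Answer: 5.9737 11.4474 14.8319

Derivation:
Step 0: x=[6.0000 12.0000 14.0000] v=[0.0000 0.0000 0.0000]
Step 1: x=[6.0000 11.9600 14.0600] v=[0.0000 -0.4000 0.6000]
Step 2: x=[5.9992 11.8814 14.1780] v=[-0.0080 -0.7860 1.1800]
Step 3: x=[5.9961 11.7669 14.3501] v=[-0.0314 -1.1446 1.7207]
Step 4: x=[5.9885 11.6206 14.5705] v=[-0.0765 -1.4634 2.2041]
Step 5: x=[5.9737 11.4474 14.8319] v=[-0.1478 -1.7316 2.6141]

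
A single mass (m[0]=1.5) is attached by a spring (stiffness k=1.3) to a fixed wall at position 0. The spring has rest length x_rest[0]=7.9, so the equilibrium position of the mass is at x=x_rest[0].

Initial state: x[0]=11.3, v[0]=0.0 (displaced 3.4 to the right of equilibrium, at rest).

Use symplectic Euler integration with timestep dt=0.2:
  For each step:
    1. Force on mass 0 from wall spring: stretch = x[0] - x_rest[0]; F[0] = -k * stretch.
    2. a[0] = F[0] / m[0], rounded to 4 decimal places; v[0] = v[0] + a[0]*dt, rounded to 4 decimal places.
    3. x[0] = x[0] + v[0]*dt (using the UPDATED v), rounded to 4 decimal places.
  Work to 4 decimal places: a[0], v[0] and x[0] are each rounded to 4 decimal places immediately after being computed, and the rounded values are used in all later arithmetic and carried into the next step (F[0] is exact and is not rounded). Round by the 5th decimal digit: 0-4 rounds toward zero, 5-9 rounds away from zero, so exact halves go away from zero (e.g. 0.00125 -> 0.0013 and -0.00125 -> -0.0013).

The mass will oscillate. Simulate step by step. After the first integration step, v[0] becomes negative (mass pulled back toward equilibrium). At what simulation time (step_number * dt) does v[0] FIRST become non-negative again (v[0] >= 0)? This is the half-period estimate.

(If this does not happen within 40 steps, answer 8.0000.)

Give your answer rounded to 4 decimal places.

Step 0: x=[11.3000] v=[0.0000]
Step 1: x=[11.1821] v=[-0.5893]
Step 2: x=[10.9505] v=[-1.1582]
Step 3: x=[10.6131] v=[-1.6870]
Step 4: x=[10.1816] v=[-2.1573]
Step 5: x=[9.6710] v=[-2.5528]
Step 6: x=[9.0990] v=[-2.8598]
Step 7: x=[8.4855] v=[-3.0676]
Step 8: x=[7.8517] v=[-3.1691]
Step 9: x=[7.2196] v=[-3.1607]
Step 10: x=[6.6110] v=[-3.0428]
Step 11: x=[6.0471] v=[-2.8194]
Step 12: x=[5.5475] v=[-2.4982]
Step 13: x=[5.1294] v=[-2.0904]
Step 14: x=[4.8074] v=[-1.6102]
Step 15: x=[4.5926] v=[-1.0741]
Step 16: x=[4.4924] v=[-0.5008]
Step 17: x=[4.5104] v=[0.0899]
First v>=0 after going negative at step 17, time=3.4000

Answer: 3.4000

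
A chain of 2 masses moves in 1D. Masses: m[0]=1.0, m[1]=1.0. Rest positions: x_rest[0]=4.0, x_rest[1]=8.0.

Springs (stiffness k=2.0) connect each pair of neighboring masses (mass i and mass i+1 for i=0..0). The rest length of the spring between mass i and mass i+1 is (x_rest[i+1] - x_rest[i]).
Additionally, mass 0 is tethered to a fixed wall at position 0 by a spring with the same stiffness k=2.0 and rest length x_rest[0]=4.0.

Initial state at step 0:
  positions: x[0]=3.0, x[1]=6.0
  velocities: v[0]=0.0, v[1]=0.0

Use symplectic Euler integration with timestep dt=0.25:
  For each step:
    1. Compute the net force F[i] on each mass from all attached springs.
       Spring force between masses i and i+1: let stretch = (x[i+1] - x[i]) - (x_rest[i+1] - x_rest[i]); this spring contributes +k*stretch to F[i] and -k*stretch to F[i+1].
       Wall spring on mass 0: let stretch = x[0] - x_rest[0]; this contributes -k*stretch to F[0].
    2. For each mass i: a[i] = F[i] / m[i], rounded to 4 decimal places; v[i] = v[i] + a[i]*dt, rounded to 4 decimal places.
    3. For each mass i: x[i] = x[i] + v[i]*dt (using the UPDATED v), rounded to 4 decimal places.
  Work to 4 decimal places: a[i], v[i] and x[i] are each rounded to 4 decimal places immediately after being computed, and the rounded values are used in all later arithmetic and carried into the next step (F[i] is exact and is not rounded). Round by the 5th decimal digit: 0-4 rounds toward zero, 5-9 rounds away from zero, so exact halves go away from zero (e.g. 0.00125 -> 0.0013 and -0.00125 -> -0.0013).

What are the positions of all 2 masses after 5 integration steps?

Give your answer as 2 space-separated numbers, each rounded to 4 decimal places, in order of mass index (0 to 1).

Step 0: x=[3.0000 6.0000] v=[0.0000 0.0000]
Step 1: x=[3.0000 6.1250] v=[0.0000 0.5000]
Step 2: x=[3.0156 6.3594] v=[0.0625 0.9375]
Step 3: x=[3.0723 6.6758] v=[0.2266 1.2656]
Step 4: x=[3.1954 7.0418] v=[0.4922 1.4639]
Step 5: x=[3.3998 7.4270] v=[0.8177 1.5407]

Answer: 3.3998 7.4270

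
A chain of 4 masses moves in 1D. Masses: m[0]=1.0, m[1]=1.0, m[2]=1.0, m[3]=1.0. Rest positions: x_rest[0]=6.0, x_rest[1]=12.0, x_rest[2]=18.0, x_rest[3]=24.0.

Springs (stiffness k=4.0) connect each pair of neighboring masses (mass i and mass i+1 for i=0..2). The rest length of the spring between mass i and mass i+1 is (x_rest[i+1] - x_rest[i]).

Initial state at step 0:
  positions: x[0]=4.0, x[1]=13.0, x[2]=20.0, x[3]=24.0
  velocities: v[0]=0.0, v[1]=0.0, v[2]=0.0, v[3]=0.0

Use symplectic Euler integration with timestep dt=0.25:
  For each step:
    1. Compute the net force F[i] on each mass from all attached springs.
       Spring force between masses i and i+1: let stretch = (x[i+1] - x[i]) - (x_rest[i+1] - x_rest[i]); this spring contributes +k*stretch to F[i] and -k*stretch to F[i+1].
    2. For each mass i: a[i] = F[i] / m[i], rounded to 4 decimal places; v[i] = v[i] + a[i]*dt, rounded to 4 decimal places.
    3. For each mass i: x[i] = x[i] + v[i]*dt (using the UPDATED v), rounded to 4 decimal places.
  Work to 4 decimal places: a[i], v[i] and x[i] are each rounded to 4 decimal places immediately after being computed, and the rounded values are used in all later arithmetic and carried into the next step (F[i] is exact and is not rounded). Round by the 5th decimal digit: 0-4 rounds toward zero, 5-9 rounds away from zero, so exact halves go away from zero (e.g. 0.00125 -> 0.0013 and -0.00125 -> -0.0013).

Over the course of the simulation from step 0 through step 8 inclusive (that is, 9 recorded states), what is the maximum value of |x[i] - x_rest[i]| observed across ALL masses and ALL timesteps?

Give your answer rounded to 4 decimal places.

Step 0: x=[4.0000 13.0000 20.0000 24.0000] v=[0.0000 0.0000 0.0000 0.0000]
Step 1: x=[4.7500 12.5000 19.2500 24.5000] v=[3.0000 -2.0000 -3.0000 2.0000]
Step 2: x=[5.9375 11.7500 18.1250 25.1875] v=[4.7500 -3.0000 -4.5000 2.7500]
Step 3: x=[7.0781 11.1406 17.1719 25.6094] v=[4.5625 -2.4375 -3.8125 1.6875]
Step 4: x=[7.7344 11.0234 16.8203 25.4219] v=[2.6250 -0.4687 -1.4063 -0.7500]
Step 5: x=[7.7129 11.5332 17.1699 24.5840] v=[-0.0860 2.0392 1.3984 -3.3516]
Step 6: x=[7.1465 12.4971 17.9639 23.3926] v=[-2.2657 3.8556 3.1758 -4.7657]
Step 7: x=[6.4177 13.4901 18.7483 22.3440] v=[-2.9151 3.9718 3.1377 -4.1944]
Step 8: x=[5.9570 14.0295 19.1171 21.8965] v=[-1.8427 2.1576 1.4752 -1.7901]
Max displacement = 2.1035

Answer: 2.1035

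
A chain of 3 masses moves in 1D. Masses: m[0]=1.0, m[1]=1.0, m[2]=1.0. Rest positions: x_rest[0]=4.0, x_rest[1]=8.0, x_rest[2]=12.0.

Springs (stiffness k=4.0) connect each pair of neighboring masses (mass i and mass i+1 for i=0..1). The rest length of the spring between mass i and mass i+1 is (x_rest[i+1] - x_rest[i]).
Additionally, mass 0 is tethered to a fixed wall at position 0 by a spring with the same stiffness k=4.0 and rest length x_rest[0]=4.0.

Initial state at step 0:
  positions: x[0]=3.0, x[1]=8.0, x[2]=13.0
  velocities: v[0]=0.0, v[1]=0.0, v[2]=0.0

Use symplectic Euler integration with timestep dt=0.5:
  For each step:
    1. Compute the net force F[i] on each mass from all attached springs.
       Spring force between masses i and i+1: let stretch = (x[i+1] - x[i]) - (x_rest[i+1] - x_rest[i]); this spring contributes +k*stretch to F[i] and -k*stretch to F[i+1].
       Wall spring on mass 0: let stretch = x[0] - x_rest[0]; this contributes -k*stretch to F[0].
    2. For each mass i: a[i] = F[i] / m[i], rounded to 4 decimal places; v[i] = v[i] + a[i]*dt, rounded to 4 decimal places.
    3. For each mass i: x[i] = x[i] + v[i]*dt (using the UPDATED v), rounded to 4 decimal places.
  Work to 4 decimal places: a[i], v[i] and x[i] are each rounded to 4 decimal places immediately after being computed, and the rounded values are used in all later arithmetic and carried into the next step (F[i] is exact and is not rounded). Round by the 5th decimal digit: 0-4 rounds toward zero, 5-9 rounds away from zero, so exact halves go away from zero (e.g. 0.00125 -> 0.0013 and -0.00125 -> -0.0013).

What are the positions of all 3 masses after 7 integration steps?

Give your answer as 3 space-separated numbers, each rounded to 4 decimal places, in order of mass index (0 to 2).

Step 0: x=[3.0000 8.0000 13.0000] v=[0.0000 0.0000 0.0000]
Step 1: x=[5.0000 8.0000 12.0000] v=[4.0000 0.0000 -2.0000]
Step 2: x=[5.0000 9.0000 11.0000] v=[0.0000 2.0000 -2.0000]
Step 3: x=[4.0000 8.0000 12.0000] v=[-2.0000 -2.0000 2.0000]
Step 4: x=[3.0000 7.0000 13.0000] v=[-2.0000 -2.0000 2.0000]
Step 5: x=[3.0000 8.0000 12.0000] v=[0.0000 2.0000 -2.0000]
Step 6: x=[5.0000 8.0000 11.0000] v=[4.0000 0.0000 -2.0000]
Step 7: x=[5.0000 8.0000 11.0000] v=[0.0000 0.0000 0.0000]

Answer: 5.0000 8.0000 11.0000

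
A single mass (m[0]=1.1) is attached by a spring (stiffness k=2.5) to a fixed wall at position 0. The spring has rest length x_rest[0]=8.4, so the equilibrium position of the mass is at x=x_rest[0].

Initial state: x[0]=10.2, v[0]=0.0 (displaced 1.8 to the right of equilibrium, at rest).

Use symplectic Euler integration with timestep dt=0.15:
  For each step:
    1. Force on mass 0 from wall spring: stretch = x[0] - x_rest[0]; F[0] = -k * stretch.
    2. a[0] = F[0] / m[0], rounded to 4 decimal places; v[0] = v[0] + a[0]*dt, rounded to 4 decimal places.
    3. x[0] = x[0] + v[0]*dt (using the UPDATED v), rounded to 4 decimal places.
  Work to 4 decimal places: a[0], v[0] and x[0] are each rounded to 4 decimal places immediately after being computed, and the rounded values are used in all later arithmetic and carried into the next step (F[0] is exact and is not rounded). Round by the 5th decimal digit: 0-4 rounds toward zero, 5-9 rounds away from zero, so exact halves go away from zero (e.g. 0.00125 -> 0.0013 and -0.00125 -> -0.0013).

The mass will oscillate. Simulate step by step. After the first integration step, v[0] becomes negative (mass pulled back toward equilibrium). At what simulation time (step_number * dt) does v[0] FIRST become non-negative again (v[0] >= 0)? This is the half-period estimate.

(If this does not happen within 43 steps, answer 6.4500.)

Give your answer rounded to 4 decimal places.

Step 0: x=[10.2000] v=[0.0000]
Step 1: x=[10.1080] v=[-0.6136]
Step 2: x=[9.9286] v=[-1.1959]
Step 3: x=[9.6711] v=[-1.7170]
Step 4: x=[9.3486] v=[-2.1503]
Step 5: x=[8.9775] v=[-2.4737]
Step 6: x=[8.5769] v=[-2.6706]
Step 7: x=[8.1673] v=[-2.7309]
Step 8: x=[7.7696] v=[-2.6516]
Step 9: x=[7.4041] v=[-2.4367]
Step 10: x=[7.0895] v=[-2.0972]
Step 11: x=[6.8419] v=[-1.6504]
Step 12: x=[6.6740] v=[-1.1192]
Step 13: x=[6.5944] v=[-0.5308]
Step 14: x=[6.6071] v=[0.0847]
First v>=0 after going negative at step 14, time=2.1000

Answer: 2.1000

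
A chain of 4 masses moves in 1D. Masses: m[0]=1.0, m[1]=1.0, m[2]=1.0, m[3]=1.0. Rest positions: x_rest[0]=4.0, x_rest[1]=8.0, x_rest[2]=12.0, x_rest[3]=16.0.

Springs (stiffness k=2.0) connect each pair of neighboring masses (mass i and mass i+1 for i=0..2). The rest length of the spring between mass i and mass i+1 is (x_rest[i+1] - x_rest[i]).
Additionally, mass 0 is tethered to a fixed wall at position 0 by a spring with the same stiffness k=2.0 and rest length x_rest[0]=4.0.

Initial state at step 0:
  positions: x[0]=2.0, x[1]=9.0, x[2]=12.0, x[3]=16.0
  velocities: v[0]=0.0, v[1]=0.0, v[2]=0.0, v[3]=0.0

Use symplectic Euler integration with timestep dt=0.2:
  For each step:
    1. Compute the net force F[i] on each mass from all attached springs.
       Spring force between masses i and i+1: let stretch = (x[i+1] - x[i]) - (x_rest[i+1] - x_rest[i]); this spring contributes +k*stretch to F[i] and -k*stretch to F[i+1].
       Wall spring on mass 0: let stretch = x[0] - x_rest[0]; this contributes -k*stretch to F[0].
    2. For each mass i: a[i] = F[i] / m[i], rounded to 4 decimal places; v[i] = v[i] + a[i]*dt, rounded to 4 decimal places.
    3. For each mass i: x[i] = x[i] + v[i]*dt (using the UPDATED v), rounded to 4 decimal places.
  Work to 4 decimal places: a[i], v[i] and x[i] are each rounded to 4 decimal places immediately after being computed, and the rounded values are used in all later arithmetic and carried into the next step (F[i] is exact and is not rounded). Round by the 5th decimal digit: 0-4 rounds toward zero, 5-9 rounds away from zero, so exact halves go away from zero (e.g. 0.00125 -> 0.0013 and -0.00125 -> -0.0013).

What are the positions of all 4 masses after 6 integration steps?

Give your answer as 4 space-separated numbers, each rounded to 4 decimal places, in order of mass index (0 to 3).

Step 0: x=[2.0000 9.0000 12.0000 16.0000] v=[0.0000 0.0000 0.0000 0.0000]
Step 1: x=[2.4000 8.6800 12.0800 16.0000] v=[2.0000 -1.6000 0.4000 0.0000]
Step 2: x=[3.1104 8.1296 12.2016 16.0064] v=[3.5520 -2.7520 0.6080 0.0320]
Step 3: x=[3.9735 7.5034 12.3018 16.0284] v=[4.3155 -3.1309 0.5011 0.1101]
Step 4: x=[4.8011 6.9787 12.3163 16.0723] v=[4.1381 -2.6235 0.0724 0.2195]
Step 5: x=[5.4188 6.7068 12.2043 16.1357] v=[3.0887 -1.3595 -0.5602 0.3171]
Step 6: x=[5.7061 6.7717 11.9670 16.2046] v=[1.4364 0.3243 -1.1866 0.3445]

Answer: 5.7061 6.7717 11.9670 16.2046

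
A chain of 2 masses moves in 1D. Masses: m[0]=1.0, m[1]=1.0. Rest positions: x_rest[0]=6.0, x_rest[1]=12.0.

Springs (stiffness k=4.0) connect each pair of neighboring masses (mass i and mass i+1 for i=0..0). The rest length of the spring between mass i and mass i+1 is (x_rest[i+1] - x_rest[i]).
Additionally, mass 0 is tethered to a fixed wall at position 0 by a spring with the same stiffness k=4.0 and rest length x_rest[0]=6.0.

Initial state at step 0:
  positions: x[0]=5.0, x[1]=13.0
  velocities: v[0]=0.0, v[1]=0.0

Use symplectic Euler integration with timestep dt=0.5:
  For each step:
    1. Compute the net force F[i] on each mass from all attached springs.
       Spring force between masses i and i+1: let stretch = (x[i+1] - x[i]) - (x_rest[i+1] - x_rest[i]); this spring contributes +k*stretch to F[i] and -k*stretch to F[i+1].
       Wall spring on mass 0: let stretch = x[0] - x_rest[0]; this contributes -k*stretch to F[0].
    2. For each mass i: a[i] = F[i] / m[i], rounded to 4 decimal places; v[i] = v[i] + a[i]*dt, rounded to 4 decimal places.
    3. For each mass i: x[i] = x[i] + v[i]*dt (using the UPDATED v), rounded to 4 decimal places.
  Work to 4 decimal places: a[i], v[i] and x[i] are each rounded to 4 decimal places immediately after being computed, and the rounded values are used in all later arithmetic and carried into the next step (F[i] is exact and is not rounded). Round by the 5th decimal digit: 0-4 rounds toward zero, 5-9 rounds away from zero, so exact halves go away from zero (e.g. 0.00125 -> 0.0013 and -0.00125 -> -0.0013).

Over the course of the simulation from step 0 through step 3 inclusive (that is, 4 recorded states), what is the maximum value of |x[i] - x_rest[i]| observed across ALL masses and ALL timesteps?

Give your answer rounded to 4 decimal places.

Answer: 2.0000

Derivation:
Step 0: x=[5.0000 13.0000] v=[0.0000 0.0000]
Step 1: x=[8.0000 11.0000] v=[6.0000 -4.0000]
Step 2: x=[6.0000 12.0000] v=[-4.0000 2.0000]
Step 3: x=[4.0000 13.0000] v=[-4.0000 2.0000]
Max displacement = 2.0000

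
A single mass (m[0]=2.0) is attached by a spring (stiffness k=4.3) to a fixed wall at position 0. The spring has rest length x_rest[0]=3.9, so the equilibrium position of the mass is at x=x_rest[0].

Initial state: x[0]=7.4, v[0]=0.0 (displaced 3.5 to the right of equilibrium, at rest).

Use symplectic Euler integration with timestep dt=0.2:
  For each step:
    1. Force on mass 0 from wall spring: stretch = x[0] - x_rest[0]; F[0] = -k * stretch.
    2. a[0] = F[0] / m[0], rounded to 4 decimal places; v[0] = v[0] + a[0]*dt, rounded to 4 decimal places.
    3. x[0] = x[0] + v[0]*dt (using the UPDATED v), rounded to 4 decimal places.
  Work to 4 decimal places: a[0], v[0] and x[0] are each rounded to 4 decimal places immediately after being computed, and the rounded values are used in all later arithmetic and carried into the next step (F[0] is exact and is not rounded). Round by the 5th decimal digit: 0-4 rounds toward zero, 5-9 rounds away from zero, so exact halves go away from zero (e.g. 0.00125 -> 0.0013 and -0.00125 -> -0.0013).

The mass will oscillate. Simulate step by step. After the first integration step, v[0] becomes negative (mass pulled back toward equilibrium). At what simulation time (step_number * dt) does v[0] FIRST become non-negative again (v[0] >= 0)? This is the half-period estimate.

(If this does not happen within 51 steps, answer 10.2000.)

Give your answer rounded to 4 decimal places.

Answer: 2.2000

Derivation:
Step 0: x=[7.4000] v=[0.0000]
Step 1: x=[7.0990] v=[-1.5050]
Step 2: x=[6.5229] v=[-2.8806]
Step 3: x=[5.7212] v=[-4.0084]
Step 4: x=[4.7629] v=[-4.7915]
Step 5: x=[3.7304] v=[-5.1625]
Step 6: x=[2.7125] v=[-5.0896]
Step 7: x=[1.7967] v=[-4.5790]
Step 8: x=[1.0618] v=[-3.6746]
Step 9: x=[0.5710] v=[-2.4542]
Step 10: x=[0.3665] v=[-1.0227]
Step 11: x=[0.4658] v=[0.4967]
First v>=0 after going negative at step 11, time=2.2000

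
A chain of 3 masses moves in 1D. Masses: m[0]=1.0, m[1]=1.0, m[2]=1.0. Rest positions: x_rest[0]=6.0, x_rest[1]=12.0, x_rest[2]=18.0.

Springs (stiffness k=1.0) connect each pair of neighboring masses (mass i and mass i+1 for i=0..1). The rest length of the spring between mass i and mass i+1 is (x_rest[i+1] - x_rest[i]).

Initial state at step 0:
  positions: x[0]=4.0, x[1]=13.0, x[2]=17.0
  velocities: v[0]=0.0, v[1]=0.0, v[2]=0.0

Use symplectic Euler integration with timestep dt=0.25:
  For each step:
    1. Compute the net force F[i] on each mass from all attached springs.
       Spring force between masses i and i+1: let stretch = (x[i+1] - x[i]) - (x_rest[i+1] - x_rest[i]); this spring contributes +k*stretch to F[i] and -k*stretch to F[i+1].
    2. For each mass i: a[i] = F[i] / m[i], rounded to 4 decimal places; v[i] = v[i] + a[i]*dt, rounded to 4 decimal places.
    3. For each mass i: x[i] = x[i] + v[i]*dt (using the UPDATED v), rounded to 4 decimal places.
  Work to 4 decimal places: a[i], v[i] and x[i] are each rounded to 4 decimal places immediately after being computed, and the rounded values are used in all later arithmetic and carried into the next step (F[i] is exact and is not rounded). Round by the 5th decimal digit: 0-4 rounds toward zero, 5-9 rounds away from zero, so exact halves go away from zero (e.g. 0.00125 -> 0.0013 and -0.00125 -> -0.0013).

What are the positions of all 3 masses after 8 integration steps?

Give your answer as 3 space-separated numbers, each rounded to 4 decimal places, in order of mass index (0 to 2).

Answer: 6.3205 9.8947 17.7853

Derivation:
Step 0: x=[4.0000 13.0000 17.0000] v=[0.0000 0.0000 0.0000]
Step 1: x=[4.1875 12.6875 17.1250] v=[0.7500 -1.2500 0.5000]
Step 2: x=[4.5313 12.1211 17.3477] v=[1.3750 -2.2656 0.8906]
Step 3: x=[4.9744 11.4070 17.6187] v=[1.7725 -2.8564 1.0840]
Step 4: x=[5.4446 10.6791 17.8765] v=[1.8807 -2.9116 1.0311]
Step 5: x=[5.8669 10.0739 18.0595] v=[1.6893 -2.4209 0.7318]
Step 6: x=[6.1772 9.7048 18.1184] v=[1.2411 -1.4763 0.2354]
Step 7: x=[6.3330 9.6411 18.0264] v=[0.6230 -0.2548 -0.3680]
Step 8: x=[6.3205 9.8947 17.7853] v=[-0.0500 1.0145 -0.9643]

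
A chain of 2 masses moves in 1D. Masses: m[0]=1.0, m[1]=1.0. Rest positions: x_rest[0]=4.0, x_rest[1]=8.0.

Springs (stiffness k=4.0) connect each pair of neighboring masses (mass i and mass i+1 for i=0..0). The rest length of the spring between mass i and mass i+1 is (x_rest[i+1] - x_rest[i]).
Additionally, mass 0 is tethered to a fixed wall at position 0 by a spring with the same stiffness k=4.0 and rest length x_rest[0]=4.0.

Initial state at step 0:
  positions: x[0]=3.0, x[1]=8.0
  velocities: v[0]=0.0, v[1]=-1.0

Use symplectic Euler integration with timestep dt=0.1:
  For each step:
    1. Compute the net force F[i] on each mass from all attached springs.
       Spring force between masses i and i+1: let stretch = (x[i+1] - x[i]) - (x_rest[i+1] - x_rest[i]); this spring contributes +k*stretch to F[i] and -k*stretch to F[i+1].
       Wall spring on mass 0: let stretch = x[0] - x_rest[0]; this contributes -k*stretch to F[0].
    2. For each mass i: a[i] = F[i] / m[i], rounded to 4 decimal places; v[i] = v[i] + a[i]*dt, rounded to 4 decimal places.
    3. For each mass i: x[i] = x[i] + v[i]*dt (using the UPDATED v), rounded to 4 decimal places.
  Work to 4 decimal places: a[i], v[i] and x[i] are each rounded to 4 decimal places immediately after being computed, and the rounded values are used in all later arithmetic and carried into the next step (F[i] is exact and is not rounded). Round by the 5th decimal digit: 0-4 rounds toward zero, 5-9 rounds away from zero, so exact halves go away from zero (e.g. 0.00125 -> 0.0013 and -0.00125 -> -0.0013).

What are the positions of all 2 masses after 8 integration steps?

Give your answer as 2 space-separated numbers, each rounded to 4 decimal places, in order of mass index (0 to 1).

Answer: 4.3131 6.8218

Derivation:
Step 0: x=[3.0000 8.0000] v=[0.0000 -1.0000]
Step 1: x=[3.0800 7.8600] v=[0.8000 -1.4000]
Step 2: x=[3.2280 7.6888] v=[1.4800 -1.7120]
Step 3: x=[3.4253 7.4992] v=[1.9731 -1.8963]
Step 4: x=[3.6486 7.3066] v=[2.2325 -1.9259]
Step 5: x=[3.8722 7.1277] v=[2.2363 -1.7891]
Step 6: x=[4.0712 6.9786] v=[1.9896 -1.4913]
Step 7: x=[4.2236 6.8732] v=[1.5241 -1.0543]
Step 8: x=[4.3131 6.8218] v=[0.8945 -0.5141]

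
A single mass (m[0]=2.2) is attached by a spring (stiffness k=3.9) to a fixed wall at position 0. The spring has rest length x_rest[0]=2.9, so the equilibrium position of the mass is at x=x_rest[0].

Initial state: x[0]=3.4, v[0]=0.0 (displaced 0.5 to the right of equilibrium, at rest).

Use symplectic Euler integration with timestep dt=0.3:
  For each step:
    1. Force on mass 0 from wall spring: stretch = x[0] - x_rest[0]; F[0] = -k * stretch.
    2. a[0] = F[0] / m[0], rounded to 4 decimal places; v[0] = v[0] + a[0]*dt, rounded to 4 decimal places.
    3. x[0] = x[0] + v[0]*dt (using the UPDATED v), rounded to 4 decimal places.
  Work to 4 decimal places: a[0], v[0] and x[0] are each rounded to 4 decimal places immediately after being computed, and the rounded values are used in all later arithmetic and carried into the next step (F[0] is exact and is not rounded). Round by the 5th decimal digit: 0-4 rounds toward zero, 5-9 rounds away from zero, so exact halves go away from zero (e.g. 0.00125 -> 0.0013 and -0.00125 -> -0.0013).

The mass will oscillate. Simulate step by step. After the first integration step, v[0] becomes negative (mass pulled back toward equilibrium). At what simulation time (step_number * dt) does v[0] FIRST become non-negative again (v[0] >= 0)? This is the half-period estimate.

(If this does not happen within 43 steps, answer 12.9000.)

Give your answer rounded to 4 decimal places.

Step 0: x=[3.4000] v=[0.0000]
Step 1: x=[3.3202] v=[-0.2659]
Step 2: x=[3.1734] v=[-0.4894]
Step 3: x=[2.9830] v=[-0.6348]
Step 4: x=[2.7793] v=[-0.6789]
Step 5: x=[2.5949] v=[-0.6147]
Step 6: x=[2.4592] v=[-0.4524]
Step 7: x=[2.3938] v=[-0.2180]
Step 8: x=[2.4092] v=[0.0512]
First v>=0 after going negative at step 8, time=2.4000

Answer: 2.4000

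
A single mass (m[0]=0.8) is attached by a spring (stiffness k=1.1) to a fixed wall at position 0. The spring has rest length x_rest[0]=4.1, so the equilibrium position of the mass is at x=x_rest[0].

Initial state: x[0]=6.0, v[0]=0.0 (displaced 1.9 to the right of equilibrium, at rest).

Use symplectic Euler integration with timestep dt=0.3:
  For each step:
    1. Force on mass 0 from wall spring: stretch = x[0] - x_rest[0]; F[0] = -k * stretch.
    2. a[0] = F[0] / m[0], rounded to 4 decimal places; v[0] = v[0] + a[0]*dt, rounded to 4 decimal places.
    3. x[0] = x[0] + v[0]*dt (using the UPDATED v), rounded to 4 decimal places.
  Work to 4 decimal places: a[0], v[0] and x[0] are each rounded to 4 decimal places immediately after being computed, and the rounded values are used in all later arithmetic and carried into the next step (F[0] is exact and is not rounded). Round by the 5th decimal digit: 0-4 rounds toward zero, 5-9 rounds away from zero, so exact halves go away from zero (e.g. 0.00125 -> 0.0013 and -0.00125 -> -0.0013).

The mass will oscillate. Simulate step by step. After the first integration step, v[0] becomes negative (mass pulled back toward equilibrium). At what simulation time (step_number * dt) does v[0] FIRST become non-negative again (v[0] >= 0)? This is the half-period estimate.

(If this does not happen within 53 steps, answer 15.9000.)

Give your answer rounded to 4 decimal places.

Answer: 2.7000

Derivation:
Step 0: x=[6.0000] v=[0.0000]
Step 1: x=[5.7649] v=[-0.7838]
Step 2: x=[5.3237] v=[-1.4706]
Step 3: x=[4.7311] v=[-1.9754]
Step 4: x=[4.0604] v=[-2.2357]
Step 5: x=[3.3946] v=[-2.2194]
Step 6: x=[2.8161] v=[-1.9284]
Step 7: x=[2.3965] v=[-1.3988]
Step 8: x=[2.1877] v=[-0.6961]
Step 9: x=[2.2155] v=[0.0927]
First v>=0 after going negative at step 9, time=2.7000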